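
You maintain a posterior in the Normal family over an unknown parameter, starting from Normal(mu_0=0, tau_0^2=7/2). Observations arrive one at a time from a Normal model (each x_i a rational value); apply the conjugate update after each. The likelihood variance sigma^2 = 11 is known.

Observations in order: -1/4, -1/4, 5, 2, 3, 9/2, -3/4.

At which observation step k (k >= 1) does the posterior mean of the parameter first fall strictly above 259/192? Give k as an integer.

k = 6

obs 1: x=-1/4 → posterior Normal(-7/116, 77/29)
obs 2: x=-1/4 → posterior Normal(-7/72, 77/36)
obs 3: x=5 → posterior Normal(63/86, 77/43)
obs 4: x=2 → posterior Normal(91/100, 77/50)
obs 5: x=3 → posterior Normal(7/6, 77/57)
obs 6: x=9/2 → posterior Normal(49/32, 77/64)
obs 7: x=-3/4 → posterior Normal(371/284, 77/71)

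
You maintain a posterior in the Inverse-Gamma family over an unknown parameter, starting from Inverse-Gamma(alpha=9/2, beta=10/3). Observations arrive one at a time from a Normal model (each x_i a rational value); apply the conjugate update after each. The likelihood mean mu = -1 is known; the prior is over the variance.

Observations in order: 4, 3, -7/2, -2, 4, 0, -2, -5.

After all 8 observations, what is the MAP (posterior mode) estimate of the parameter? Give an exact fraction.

obs 1: x=4 → posterior Inverse-Gamma(5, 95/6)
obs 2: x=3 → posterior Inverse-Gamma(11/2, 143/6)
obs 3: x=-7/2 → posterior Inverse-Gamma(6, 647/24)
obs 4: x=-2 → posterior Inverse-Gamma(13/2, 659/24)
obs 5: x=4 → posterior Inverse-Gamma(7, 959/24)
obs 6: x=0 → posterior Inverse-Gamma(15/2, 971/24)
obs 7: x=-2 → posterior Inverse-Gamma(8, 983/24)
obs 8: x=-5 → posterior Inverse-Gamma(17/2, 1175/24)

1175/228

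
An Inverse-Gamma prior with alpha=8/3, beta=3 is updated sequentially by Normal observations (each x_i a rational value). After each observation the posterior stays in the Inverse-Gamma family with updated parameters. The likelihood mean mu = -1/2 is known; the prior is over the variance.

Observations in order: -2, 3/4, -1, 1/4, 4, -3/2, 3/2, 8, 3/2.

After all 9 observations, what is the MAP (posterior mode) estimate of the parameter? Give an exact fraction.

obs 1: x=-2 → posterior Inverse-Gamma(19/6, 33/8)
obs 2: x=3/4 → posterior Inverse-Gamma(11/3, 157/32)
obs 3: x=-1 → posterior Inverse-Gamma(25/6, 161/32)
obs 4: x=1/4 → posterior Inverse-Gamma(14/3, 85/16)
obs 5: x=4 → posterior Inverse-Gamma(31/6, 247/16)
obs 6: x=-3/2 → posterior Inverse-Gamma(17/3, 255/16)
obs 7: x=3/2 → posterior Inverse-Gamma(37/6, 287/16)
obs 8: x=8 → posterior Inverse-Gamma(20/3, 865/16)
obs 9: x=3/2 → posterior Inverse-Gamma(43/6, 897/16)

2691/392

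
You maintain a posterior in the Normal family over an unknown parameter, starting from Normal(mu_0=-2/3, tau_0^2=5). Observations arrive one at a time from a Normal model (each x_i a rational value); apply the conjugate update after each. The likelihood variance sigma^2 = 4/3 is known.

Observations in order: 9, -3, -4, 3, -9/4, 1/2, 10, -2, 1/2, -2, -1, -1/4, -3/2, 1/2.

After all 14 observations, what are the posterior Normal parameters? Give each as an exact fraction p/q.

obs 1: x=9 → posterior Normal(397/57, 20/19)
obs 2: x=-3 → posterior Normal(131/51, 10/17)
obs 3: x=-4 → posterior Normal(82/147, 20/49)
obs 4: x=3 → posterior Normal(217/192, 5/16)
obs 5: x=-9/4 → posterior Normal(463/948, 20/79)
obs 6: x=1/2 → posterior Normal(553/1128, 10/47)
obs 7: x=10 → posterior Normal(2353/1308, 20/109)
obs 8: x=-2 → posterior Normal(1993/1488, 5/31)
obs 9: x=1/2 → posterior Normal(2083/1668, 20/139)
obs 10: x=-2 → posterior Normal(1723/1848, 10/77)
obs 11: x=-1 → posterior Normal(1543/2028, 20/169)
obs 12: x=-1/4 → posterior Normal(749/1104, 5/46)
obs 13: x=-3/2 → posterior Normal(307/597, 20/199)
obs 14: x=1/2 → posterior Normal(659/1284, 10/107)

mu_0=659/1284, tau_0^2=10/107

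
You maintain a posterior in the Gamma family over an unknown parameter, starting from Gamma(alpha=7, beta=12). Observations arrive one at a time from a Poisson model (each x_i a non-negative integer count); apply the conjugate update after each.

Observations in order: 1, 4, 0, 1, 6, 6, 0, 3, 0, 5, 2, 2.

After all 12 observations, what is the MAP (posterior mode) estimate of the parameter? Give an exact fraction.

obs 1: x=1 → posterior Gamma(8, 13)
obs 2: x=4 → posterior Gamma(12, 14)
obs 3: x=0 → posterior Gamma(12, 15)
obs 4: x=1 → posterior Gamma(13, 16)
obs 5: x=6 → posterior Gamma(19, 17)
obs 6: x=6 → posterior Gamma(25, 18)
obs 7: x=0 → posterior Gamma(25, 19)
obs 8: x=3 → posterior Gamma(28, 20)
obs 9: x=0 → posterior Gamma(28, 21)
obs 10: x=5 → posterior Gamma(33, 22)
obs 11: x=2 → posterior Gamma(35, 23)
obs 12: x=2 → posterior Gamma(37, 24)

3/2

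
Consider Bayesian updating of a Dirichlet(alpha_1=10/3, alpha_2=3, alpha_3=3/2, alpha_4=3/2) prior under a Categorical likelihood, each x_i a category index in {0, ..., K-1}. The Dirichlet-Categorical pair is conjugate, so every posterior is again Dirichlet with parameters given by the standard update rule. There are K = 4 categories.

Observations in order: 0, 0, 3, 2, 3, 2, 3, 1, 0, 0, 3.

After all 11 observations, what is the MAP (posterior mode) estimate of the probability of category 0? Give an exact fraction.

19/49

obs 1: x=0 → posterior Dirichlet(13/3, 3, 3/2, 3/2)
obs 2: x=0 → posterior Dirichlet(16/3, 3, 3/2, 3/2)
obs 3: x=3 → posterior Dirichlet(16/3, 3, 3/2, 5/2)
obs 4: x=2 → posterior Dirichlet(16/3, 3, 5/2, 5/2)
obs 5: x=3 → posterior Dirichlet(16/3, 3, 5/2, 7/2)
obs 6: x=2 → posterior Dirichlet(16/3, 3, 7/2, 7/2)
obs 7: x=3 → posterior Dirichlet(16/3, 3, 7/2, 9/2)
obs 8: x=1 → posterior Dirichlet(16/3, 4, 7/2, 9/2)
obs 9: x=0 → posterior Dirichlet(19/3, 4, 7/2, 9/2)
obs 10: x=0 → posterior Dirichlet(22/3, 4, 7/2, 9/2)
obs 11: x=3 → posterior Dirichlet(22/3, 4, 7/2, 11/2)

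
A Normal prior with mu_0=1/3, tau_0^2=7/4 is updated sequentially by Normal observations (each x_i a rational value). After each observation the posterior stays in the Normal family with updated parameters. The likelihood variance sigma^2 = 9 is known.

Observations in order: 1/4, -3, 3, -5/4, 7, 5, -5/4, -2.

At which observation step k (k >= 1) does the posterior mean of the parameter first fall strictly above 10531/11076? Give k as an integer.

k = 6

obs 1: x=1/4 → posterior Normal(55/172, 63/43)
obs 2: x=-3 → posterior Normal(-29/200, 63/50)
obs 3: x=3 → posterior Normal(55/228, 21/19)
obs 4: x=-5/4 → posterior Normal(5/64, 63/64)
obs 5: x=7 → posterior Normal(54/71, 63/71)
obs 6: x=5 → posterior Normal(89/78, 21/26)
obs 7: x=-5/4 → posterior Normal(321/340, 63/85)
obs 8: x=-2 → posterior Normal(265/368, 63/92)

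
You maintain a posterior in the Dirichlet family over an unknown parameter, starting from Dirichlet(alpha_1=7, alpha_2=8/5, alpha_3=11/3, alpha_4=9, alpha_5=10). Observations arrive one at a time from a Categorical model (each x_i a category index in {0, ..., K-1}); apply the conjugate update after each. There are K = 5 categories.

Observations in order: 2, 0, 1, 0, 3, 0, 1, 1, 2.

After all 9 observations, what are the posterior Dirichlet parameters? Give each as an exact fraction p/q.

alpha_1=10, alpha_2=23/5, alpha_3=17/3, alpha_4=10, alpha_5=10

obs 1: x=2 → posterior Dirichlet(7, 8/5, 14/3, 9, 10)
obs 2: x=0 → posterior Dirichlet(8, 8/5, 14/3, 9, 10)
obs 3: x=1 → posterior Dirichlet(8, 13/5, 14/3, 9, 10)
obs 4: x=0 → posterior Dirichlet(9, 13/5, 14/3, 9, 10)
obs 5: x=3 → posterior Dirichlet(9, 13/5, 14/3, 10, 10)
obs 6: x=0 → posterior Dirichlet(10, 13/5, 14/3, 10, 10)
obs 7: x=1 → posterior Dirichlet(10, 18/5, 14/3, 10, 10)
obs 8: x=1 → posterior Dirichlet(10, 23/5, 14/3, 10, 10)
obs 9: x=2 → posterior Dirichlet(10, 23/5, 17/3, 10, 10)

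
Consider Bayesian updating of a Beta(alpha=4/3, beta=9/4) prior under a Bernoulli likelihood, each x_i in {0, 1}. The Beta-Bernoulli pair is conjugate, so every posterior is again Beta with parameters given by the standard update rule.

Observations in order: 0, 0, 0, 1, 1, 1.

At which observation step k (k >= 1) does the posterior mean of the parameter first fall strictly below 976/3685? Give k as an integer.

k = 2

obs 1: x=0 → posterior Beta(4/3, 13/4)
obs 2: x=0 → posterior Beta(4/3, 17/4)
obs 3: x=0 → posterior Beta(4/3, 21/4)
obs 4: x=1 → posterior Beta(7/3, 21/4)
obs 5: x=1 → posterior Beta(10/3, 21/4)
obs 6: x=1 → posterior Beta(13/3, 21/4)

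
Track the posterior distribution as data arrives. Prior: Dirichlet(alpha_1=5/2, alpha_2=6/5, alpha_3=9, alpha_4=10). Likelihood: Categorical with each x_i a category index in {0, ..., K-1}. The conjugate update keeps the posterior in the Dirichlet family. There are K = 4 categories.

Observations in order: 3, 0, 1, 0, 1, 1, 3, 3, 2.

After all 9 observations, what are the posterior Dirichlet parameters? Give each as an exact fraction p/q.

alpha_1=9/2, alpha_2=21/5, alpha_3=10, alpha_4=13

obs 1: x=3 → posterior Dirichlet(5/2, 6/5, 9, 11)
obs 2: x=0 → posterior Dirichlet(7/2, 6/5, 9, 11)
obs 3: x=1 → posterior Dirichlet(7/2, 11/5, 9, 11)
obs 4: x=0 → posterior Dirichlet(9/2, 11/5, 9, 11)
obs 5: x=1 → posterior Dirichlet(9/2, 16/5, 9, 11)
obs 6: x=1 → posterior Dirichlet(9/2, 21/5, 9, 11)
obs 7: x=3 → posterior Dirichlet(9/2, 21/5, 9, 12)
obs 8: x=3 → posterior Dirichlet(9/2, 21/5, 9, 13)
obs 9: x=2 → posterior Dirichlet(9/2, 21/5, 10, 13)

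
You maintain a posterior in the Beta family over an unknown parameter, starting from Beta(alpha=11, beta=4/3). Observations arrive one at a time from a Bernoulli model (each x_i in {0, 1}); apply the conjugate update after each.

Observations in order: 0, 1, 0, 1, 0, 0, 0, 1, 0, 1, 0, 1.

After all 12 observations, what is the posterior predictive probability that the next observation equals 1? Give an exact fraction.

obs 1: x=0 → posterior Beta(11, 7/3)
obs 2: x=1 → posterior Beta(12, 7/3)
obs 3: x=0 → posterior Beta(12, 10/3)
obs 4: x=1 → posterior Beta(13, 10/3)
obs 5: x=0 → posterior Beta(13, 13/3)
obs 6: x=0 → posterior Beta(13, 16/3)
obs 7: x=0 → posterior Beta(13, 19/3)
obs 8: x=1 → posterior Beta(14, 19/3)
obs 9: x=0 → posterior Beta(14, 22/3)
obs 10: x=1 → posterior Beta(15, 22/3)
obs 11: x=0 → posterior Beta(15, 25/3)
obs 12: x=1 → posterior Beta(16, 25/3)

48/73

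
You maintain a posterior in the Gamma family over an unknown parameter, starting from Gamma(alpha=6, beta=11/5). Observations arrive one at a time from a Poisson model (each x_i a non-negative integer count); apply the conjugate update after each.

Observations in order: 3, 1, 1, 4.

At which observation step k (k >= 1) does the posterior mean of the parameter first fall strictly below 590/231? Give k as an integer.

k = 2

obs 1: x=3 → posterior Gamma(9, 16/5)
obs 2: x=1 → posterior Gamma(10, 21/5)
obs 3: x=1 → posterior Gamma(11, 26/5)
obs 4: x=4 → posterior Gamma(15, 31/5)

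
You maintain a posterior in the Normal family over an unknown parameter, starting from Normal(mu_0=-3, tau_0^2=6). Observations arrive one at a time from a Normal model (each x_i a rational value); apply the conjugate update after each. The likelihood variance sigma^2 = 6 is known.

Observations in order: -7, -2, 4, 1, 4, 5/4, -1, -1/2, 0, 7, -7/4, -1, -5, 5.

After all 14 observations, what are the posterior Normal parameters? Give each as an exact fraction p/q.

obs 1: x=-7 → posterior Normal(-5, 3)
obs 2: x=-2 → posterior Normal(-4, 2)
obs 3: x=4 → posterior Normal(-2, 3/2)
obs 4: x=1 → posterior Normal(-7/5, 6/5)
obs 5: x=4 → posterior Normal(-1/2, 1)
obs 6: x=5/4 → posterior Normal(-1/4, 6/7)
obs 7: x=-1 → posterior Normal(-11/32, 3/4)
obs 8: x=-1/2 → posterior Normal(-13/36, 2/3)
obs 9: x=0 → posterior Normal(-13/40, 3/5)
obs 10: x=7 → posterior Normal(15/44, 6/11)
obs 11: x=-7/4 → posterior Normal(1/6, 1/2)
obs 12: x=-1 → posterior Normal(1/13, 6/13)
obs 13: x=-5 → posterior Normal(-2/7, 3/7)
obs 14: x=5 → posterior Normal(1/15, 2/5)

mu_0=1/15, tau_0^2=2/5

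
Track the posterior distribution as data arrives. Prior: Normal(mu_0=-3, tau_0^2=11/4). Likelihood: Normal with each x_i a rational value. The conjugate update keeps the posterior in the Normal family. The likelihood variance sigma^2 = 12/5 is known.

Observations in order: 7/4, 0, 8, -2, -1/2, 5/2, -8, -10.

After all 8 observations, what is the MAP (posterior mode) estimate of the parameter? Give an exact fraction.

-2391/1952

obs 1: x=7/4 → posterior Normal(-191/412, 132/103)
obs 2: x=0 → posterior Normal(-191/632, 66/79)
obs 3: x=8 → posterior Normal(523/284, 44/71)
obs 4: x=-2 → posterior Normal(1129/1072, 33/67)
obs 5: x=-1/2 → posterior Normal(1019/1292, 132/323)
obs 6: x=5/2 → posterior Normal(523/504, 22/63)
obs 7: x=-8 → posterior Normal(-191/1732, 132/433)
obs 8: x=-10 → posterior Normal(-2391/1952, 33/122)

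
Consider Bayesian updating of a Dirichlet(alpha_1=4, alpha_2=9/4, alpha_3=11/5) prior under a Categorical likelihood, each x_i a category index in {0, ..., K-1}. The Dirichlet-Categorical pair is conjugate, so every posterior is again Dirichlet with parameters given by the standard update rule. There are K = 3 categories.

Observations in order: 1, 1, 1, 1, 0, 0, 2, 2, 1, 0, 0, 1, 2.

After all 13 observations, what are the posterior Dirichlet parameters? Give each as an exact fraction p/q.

alpha_1=8, alpha_2=33/4, alpha_3=26/5

obs 1: x=1 → posterior Dirichlet(4, 13/4, 11/5)
obs 2: x=1 → posterior Dirichlet(4, 17/4, 11/5)
obs 3: x=1 → posterior Dirichlet(4, 21/4, 11/5)
obs 4: x=1 → posterior Dirichlet(4, 25/4, 11/5)
obs 5: x=0 → posterior Dirichlet(5, 25/4, 11/5)
obs 6: x=0 → posterior Dirichlet(6, 25/4, 11/5)
obs 7: x=2 → posterior Dirichlet(6, 25/4, 16/5)
obs 8: x=2 → posterior Dirichlet(6, 25/4, 21/5)
obs 9: x=1 → posterior Dirichlet(6, 29/4, 21/5)
obs 10: x=0 → posterior Dirichlet(7, 29/4, 21/5)
obs 11: x=0 → posterior Dirichlet(8, 29/4, 21/5)
obs 12: x=1 → posterior Dirichlet(8, 33/4, 21/5)
obs 13: x=2 → posterior Dirichlet(8, 33/4, 26/5)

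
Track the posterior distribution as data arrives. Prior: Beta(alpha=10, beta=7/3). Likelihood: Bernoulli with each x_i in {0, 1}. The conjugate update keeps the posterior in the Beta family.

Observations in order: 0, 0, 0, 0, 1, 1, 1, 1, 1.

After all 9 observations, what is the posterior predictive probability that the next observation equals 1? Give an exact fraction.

45/64

obs 1: x=0 → posterior Beta(10, 10/3)
obs 2: x=0 → posterior Beta(10, 13/3)
obs 3: x=0 → posterior Beta(10, 16/3)
obs 4: x=0 → posterior Beta(10, 19/3)
obs 5: x=1 → posterior Beta(11, 19/3)
obs 6: x=1 → posterior Beta(12, 19/3)
obs 7: x=1 → posterior Beta(13, 19/3)
obs 8: x=1 → posterior Beta(14, 19/3)
obs 9: x=1 → posterior Beta(15, 19/3)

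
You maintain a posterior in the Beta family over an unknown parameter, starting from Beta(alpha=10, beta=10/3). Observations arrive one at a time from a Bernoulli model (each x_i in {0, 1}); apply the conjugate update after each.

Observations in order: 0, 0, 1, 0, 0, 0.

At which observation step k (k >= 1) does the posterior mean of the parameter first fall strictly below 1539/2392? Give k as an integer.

k = 4

obs 1: x=0 → posterior Beta(10, 13/3)
obs 2: x=0 → posterior Beta(10, 16/3)
obs 3: x=1 → posterior Beta(11, 16/3)
obs 4: x=0 → posterior Beta(11, 19/3)
obs 5: x=0 → posterior Beta(11, 22/3)
obs 6: x=0 → posterior Beta(11, 25/3)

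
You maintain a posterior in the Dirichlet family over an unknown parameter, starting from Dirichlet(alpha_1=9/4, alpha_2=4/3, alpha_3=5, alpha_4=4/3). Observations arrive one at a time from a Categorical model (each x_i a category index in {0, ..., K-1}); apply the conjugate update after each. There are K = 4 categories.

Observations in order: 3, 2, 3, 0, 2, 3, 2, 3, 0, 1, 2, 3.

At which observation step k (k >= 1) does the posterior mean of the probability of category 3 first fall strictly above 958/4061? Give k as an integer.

k = 3

obs 1: x=3 → posterior Dirichlet(9/4, 4/3, 5, 7/3)
obs 2: x=2 → posterior Dirichlet(9/4, 4/3, 6, 7/3)
obs 3: x=3 → posterior Dirichlet(9/4, 4/3, 6, 10/3)
obs 4: x=0 → posterior Dirichlet(13/4, 4/3, 6, 10/3)
obs 5: x=2 → posterior Dirichlet(13/4, 4/3, 7, 10/3)
obs 6: x=3 → posterior Dirichlet(13/4, 4/3, 7, 13/3)
obs 7: x=2 → posterior Dirichlet(13/4, 4/3, 8, 13/3)
obs 8: x=3 → posterior Dirichlet(13/4, 4/3, 8, 16/3)
obs 9: x=0 → posterior Dirichlet(17/4, 4/3, 8, 16/3)
obs 10: x=1 → posterior Dirichlet(17/4, 7/3, 8, 16/3)
obs 11: x=2 → posterior Dirichlet(17/4, 7/3, 9, 16/3)
obs 12: x=3 → posterior Dirichlet(17/4, 7/3, 9, 19/3)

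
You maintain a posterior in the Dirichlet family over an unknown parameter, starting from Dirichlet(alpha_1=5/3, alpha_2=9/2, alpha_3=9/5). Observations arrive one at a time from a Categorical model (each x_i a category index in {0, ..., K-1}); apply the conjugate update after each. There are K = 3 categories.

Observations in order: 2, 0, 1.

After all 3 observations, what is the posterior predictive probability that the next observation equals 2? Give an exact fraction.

obs 1: x=2 → posterior Dirichlet(5/3, 9/2, 14/5)
obs 2: x=0 → posterior Dirichlet(8/3, 9/2, 14/5)
obs 3: x=1 → posterior Dirichlet(8/3, 11/2, 14/5)

12/47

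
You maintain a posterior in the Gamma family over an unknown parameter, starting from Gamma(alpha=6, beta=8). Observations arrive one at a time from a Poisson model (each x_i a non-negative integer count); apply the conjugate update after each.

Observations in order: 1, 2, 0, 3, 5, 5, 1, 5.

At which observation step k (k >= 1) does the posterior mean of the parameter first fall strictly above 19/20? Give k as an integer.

k = 4

obs 1: x=1 → posterior Gamma(7, 9)
obs 2: x=2 → posterior Gamma(9, 10)
obs 3: x=0 → posterior Gamma(9, 11)
obs 4: x=3 → posterior Gamma(12, 12)
obs 5: x=5 → posterior Gamma(17, 13)
obs 6: x=5 → posterior Gamma(22, 14)
obs 7: x=1 → posterior Gamma(23, 15)
obs 8: x=5 → posterior Gamma(28, 16)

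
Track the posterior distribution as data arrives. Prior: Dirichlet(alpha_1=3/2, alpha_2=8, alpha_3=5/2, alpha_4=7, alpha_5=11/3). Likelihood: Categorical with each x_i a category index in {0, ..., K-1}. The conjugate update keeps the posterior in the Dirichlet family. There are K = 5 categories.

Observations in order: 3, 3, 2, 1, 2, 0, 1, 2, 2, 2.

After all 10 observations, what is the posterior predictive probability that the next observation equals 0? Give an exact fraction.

15/196

obs 1: x=3 → posterior Dirichlet(3/2, 8, 5/2, 8, 11/3)
obs 2: x=3 → posterior Dirichlet(3/2, 8, 5/2, 9, 11/3)
obs 3: x=2 → posterior Dirichlet(3/2, 8, 7/2, 9, 11/3)
obs 4: x=1 → posterior Dirichlet(3/2, 9, 7/2, 9, 11/3)
obs 5: x=2 → posterior Dirichlet(3/2, 9, 9/2, 9, 11/3)
obs 6: x=0 → posterior Dirichlet(5/2, 9, 9/2, 9, 11/3)
obs 7: x=1 → posterior Dirichlet(5/2, 10, 9/2, 9, 11/3)
obs 8: x=2 → posterior Dirichlet(5/2, 10, 11/2, 9, 11/3)
obs 9: x=2 → posterior Dirichlet(5/2, 10, 13/2, 9, 11/3)
obs 10: x=2 → posterior Dirichlet(5/2, 10, 15/2, 9, 11/3)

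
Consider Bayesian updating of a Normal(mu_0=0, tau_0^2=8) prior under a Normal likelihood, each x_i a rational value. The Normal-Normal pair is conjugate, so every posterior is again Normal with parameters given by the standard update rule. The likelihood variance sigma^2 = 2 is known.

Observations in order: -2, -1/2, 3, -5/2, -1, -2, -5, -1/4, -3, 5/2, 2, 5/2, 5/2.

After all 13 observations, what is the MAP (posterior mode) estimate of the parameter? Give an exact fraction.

obs 1: x=-2 → posterior Normal(-8/5, 8/5)
obs 2: x=-1/2 → posterior Normal(-10/9, 8/9)
obs 3: x=3 → posterior Normal(2/13, 8/13)
obs 4: x=-5/2 → posterior Normal(-8/17, 8/17)
obs 5: x=-1 → posterior Normal(-4/7, 8/21)
obs 6: x=-2 → posterior Normal(-4/5, 8/25)
obs 7: x=-5 → posterior Normal(-40/29, 8/29)
obs 8: x=-1/4 → posterior Normal(-41/33, 8/33)
obs 9: x=-3 → posterior Normal(-53/37, 8/37)
obs 10: x=5/2 → posterior Normal(-43/41, 8/41)
obs 11: x=2 → posterior Normal(-7/9, 8/45)
obs 12: x=5/2 → posterior Normal(-25/49, 8/49)
obs 13: x=5/2 → posterior Normal(-15/53, 8/53)

-15/53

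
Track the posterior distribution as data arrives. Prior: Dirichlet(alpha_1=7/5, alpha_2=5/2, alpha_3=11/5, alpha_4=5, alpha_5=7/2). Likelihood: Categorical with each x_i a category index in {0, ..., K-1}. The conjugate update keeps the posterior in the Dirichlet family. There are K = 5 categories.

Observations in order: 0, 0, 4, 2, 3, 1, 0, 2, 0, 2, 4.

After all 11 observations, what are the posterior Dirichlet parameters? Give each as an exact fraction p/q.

obs 1: x=0 → posterior Dirichlet(12/5, 5/2, 11/5, 5, 7/2)
obs 2: x=0 → posterior Dirichlet(17/5, 5/2, 11/5, 5, 7/2)
obs 3: x=4 → posterior Dirichlet(17/5, 5/2, 11/5, 5, 9/2)
obs 4: x=2 → posterior Dirichlet(17/5, 5/2, 16/5, 5, 9/2)
obs 5: x=3 → posterior Dirichlet(17/5, 5/2, 16/5, 6, 9/2)
obs 6: x=1 → posterior Dirichlet(17/5, 7/2, 16/5, 6, 9/2)
obs 7: x=0 → posterior Dirichlet(22/5, 7/2, 16/5, 6, 9/2)
obs 8: x=2 → posterior Dirichlet(22/5, 7/2, 21/5, 6, 9/2)
obs 9: x=0 → posterior Dirichlet(27/5, 7/2, 21/5, 6, 9/2)
obs 10: x=2 → posterior Dirichlet(27/5, 7/2, 26/5, 6, 9/2)
obs 11: x=4 → posterior Dirichlet(27/5, 7/2, 26/5, 6, 11/2)

alpha_1=27/5, alpha_2=7/2, alpha_3=26/5, alpha_4=6, alpha_5=11/2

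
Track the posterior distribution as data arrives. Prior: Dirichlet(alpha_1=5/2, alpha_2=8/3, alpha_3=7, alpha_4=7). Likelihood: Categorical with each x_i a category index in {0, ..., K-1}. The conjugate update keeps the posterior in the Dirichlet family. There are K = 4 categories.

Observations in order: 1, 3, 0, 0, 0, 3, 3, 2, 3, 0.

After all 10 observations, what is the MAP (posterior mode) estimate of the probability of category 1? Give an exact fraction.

obs 1: x=1 → posterior Dirichlet(5/2, 11/3, 7, 7)
obs 2: x=3 → posterior Dirichlet(5/2, 11/3, 7, 8)
obs 3: x=0 → posterior Dirichlet(7/2, 11/3, 7, 8)
obs 4: x=0 → posterior Dirichlet(9/2, 11/3, 7, 8)
obs 5: x=0 → posterior Dirichlet(11/2, 11/3, 7, 8)
obs 6: x=3 → posterior Dirichlet(11/2, 11/3, 7, 9)
obs 7: x=3 → posterior Dirichlet(11/2, 11/3, 7, 10)
obs 8: x=2 → posterior Dirichlet(11/2, 11/3, 8, 10)
obs 9: x=3 → posterior Dirichlet(11/2, 11/3, 8, 11)
obs 10: x=0 → posterior Dirichlet(13/2, 11/3, 8, 11)

16/151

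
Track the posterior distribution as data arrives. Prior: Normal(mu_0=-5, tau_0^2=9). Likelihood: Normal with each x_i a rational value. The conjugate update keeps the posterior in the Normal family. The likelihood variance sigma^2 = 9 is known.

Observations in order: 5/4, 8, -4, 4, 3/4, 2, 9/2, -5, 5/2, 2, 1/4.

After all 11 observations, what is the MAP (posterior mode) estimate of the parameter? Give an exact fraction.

obs 1: x=5/4 → posterior Normal(-15/8, 9/2)
obs 2: x=8 → posterior Normal(17/12, 3)
obs 3: x=-4 → posterior Normal(1/16, 9/4)
obs 4: x=4 → posterior Normal(17/20, 9/5)
obs 5: x=3/4 → posterior Normal(5/6, 3/2)
obs 6: x=2 → posterior Normal(1, 9/7)
obs 7: x=9/2 → posterior Normal(23/16, 9/8)
obs 8: x=-5 → posterior Normal(13/18, 1)
obs 9: x=5/2 → posterior Normal(9/10, 9/10)
obs 10: x=2 → posterior Normal(1, 9/11)
obs 11: x=1/4 → posterior Normal(15/16, 3/4)

15/16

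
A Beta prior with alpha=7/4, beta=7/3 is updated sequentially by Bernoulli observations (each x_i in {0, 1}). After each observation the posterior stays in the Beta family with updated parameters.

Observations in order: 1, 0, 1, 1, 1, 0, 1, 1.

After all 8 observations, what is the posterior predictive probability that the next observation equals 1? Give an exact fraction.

obs 1: x=1 → posterior Beta(11/4, 7/3)
obs 2: x=0 → posterior Beta(11/4, 10/3)
obs 3: x=1 → posterior Beta(15/4, 10/3)
obs 4: x=1 → posterior Beta(19/4, 10/3)
obs 5: x=1 → posterior Beta(23/4, 10/3)
obs 6: x=0 → posterior Beta(23/4, 13/3)
obs 7: x=1 → posterior Beta(27/4, 13/3)
obs 8: x=1 → posterior Beta(31/4, 13/3)

93/145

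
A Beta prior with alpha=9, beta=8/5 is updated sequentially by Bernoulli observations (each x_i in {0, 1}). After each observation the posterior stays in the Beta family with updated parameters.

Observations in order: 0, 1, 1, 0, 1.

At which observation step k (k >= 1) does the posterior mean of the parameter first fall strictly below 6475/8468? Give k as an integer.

obs 1: x=0 → posterior Beta(9, 13/5)
obs 2: x=1 → posterior Beta(10, 13/5)
obs 3: x=1 → posterior Beta(11, 13/5)
obs 4: x=0 → posterior Beta(11, 18/5)
obs 5: x=1 → posterior Beta(12, 18/5)

k = 4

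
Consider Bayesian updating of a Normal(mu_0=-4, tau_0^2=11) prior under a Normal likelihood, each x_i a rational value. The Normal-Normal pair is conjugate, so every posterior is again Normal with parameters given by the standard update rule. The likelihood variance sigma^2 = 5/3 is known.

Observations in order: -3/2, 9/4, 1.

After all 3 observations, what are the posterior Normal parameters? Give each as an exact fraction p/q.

mu_0=151/416, tau_0^2=55/104

obs 1: x=-3/2 → posterior Normal(-139/76, 55/38)
obs 2: x=9/4 → posterior Normal(19/284, 55/71)
obs 3: x=1 → posterior Normal(151/416, 55/104)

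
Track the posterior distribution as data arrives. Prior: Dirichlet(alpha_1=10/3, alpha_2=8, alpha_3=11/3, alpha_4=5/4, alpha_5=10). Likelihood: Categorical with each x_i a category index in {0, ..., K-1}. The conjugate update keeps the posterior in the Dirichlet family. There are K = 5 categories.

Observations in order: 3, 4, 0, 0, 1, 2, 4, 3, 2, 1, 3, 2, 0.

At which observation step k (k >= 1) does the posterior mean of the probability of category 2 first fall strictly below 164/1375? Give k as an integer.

obs 1: x=3 → posterior Dirichlet(10/3, 8, 11/3, 9/4, 10)
obs 2: x=4 → posterior Dirichlet(10/3, 8, 11/3, 9/4, 11)
obs 3: x=0 → posterior Dirichlet(13/3, 8, 11/3, 9/4, 11)
obs 4: x=0 → posterior Dirichlet(16/3, 8, 11/3, 9/4, 11)
obs 5: x=1 → posterior Dirichlet(16/3, 9, 11/3, 9/4, 11)
obs 6: x=2 → posterior Dirichlet(16/3, 9, 14/3, 9/4, 11)
obs 7: x=4 → posterior Dirichlet(16/3, 9, 14/3, 9/4, 12)
obs 8: x=3 → posterior Dirichlet(16/3, 9, 14/3, 13/4, 12)
obs 9: x=2 → posterior Dirichlet(16/3, 9, 17/3, 13/4, 12)
obs 10: x=1 → posterior Dirichlet(16/3, 10, 17/3, 13/4, 12)
obs 11: x=3 → posterior Dirichlet(16/3, 10, 17/3, 17/4, 12)
obs 12: x=2 → posterior Dirichlet(16/3, 10, 20/3, 17/4, 12)
obs 13: x=0 → posterior Dirichlet(19/3, 10, 20/3, 17/4, 12)

k = 5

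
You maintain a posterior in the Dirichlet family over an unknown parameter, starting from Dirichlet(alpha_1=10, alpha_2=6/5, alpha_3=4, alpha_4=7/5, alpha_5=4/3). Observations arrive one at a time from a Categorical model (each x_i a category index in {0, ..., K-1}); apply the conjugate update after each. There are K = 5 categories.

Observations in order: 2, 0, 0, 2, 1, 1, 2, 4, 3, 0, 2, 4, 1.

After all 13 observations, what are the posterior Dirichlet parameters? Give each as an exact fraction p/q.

alpha_1=13, alpha_2=21/5, alpha_3=8, alpha_4=12/5, alpha_5=10/3

obs 1: x=2 → posterior Dirichlet(10, 6/5, 5, 7/5, 4/3)
obs 2: x=0 → posterior Dirichlet(11, 6/5, 5, 7/5, 4/3)
obs 3: x=0 → posterior Dirichlet(12, 6/5, 5, 7/5, 4/3)
obs 4: x=2 → posterior Dirichlet(12, 6/5, 6, 7/5, 4/3)
obs 5: x=1 → posterior Dirichlet(12, 11/5, 6, 7/5, 4/3)
obs 6: x=1 → posterior Dirichlet(12, 16/5, 6, 7/5, 4/3)
obs 7: x=2 → posterior Dirichlet(12, 16/5, 7, 7/5, 4/3)
obs 8: x=4 → posterior Dirichlet(12, 16/5, 7, 7/5, 7/3)
obs 9: x=3 → posterior Dirichlet(12, 16/5, 7, 12/5, 7/3)
obs 10: x=0 → posterior Dirichlet(13, 16/5, 7, 12/5, 7/3)
obs 11: x=2 → posterior Dirichlet(13, 16/5, 8, 12/5, 7/3)
obs 12: x=4 → posterior Dirichlet(13, 16/5, 8, 12/5, 10/3)
obs 13: x=1 → posterior Dirichlet(13, 21/5, 8, 12/5, 10/3)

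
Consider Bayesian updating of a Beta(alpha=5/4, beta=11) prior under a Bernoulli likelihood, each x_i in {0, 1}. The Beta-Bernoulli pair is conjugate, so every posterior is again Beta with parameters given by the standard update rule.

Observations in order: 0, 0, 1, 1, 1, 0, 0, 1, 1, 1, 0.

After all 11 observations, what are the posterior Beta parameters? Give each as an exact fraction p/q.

obs 1: x=0 → posterior Beta(5/4, 12)
obs 2: x=0 → posterior Beta(5/4, 13)
obs 3: x=1 → posterior Beta(9/4, 13)
obs 4: x=1 → posterior Beta(13/4, 13)
obs 5: x=1 → posterior Beta(17/4, 13)
obs 6: x=0 → posterior Beta(17/4, 14)
obs 7: x=0 → posterior Beta(17/4, 15)
obs 8: x=1 → posterior Beta(21/4, 15)
obs 9: x=1 → posterior Beta(25/4, 15)
obs 10: x=1 → posterior Beta(29/4, 15)
obs 11: x=0 → posterior Beta(29/4, 16)

alpha=29/4, beta=16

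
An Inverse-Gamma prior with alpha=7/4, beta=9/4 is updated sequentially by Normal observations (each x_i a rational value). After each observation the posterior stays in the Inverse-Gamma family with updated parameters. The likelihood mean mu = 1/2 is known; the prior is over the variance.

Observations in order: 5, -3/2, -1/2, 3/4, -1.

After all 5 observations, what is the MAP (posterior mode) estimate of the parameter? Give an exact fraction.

obs 1: x=5 → posterior Inverse-Gamma(9/4, 99/8)
obs 2: x=-3/2 → posterior Inverse-Gamma(11/4, 115/8)
obs 3: x=-1/2 → posterior Inverse-Gamma(13/4, 119/8)
obs 4: x=3/4 → posterior Inverse-Gamma(15/4, 477/32)
obs 5: x=-1 → posterior Inverse-Gamma(17/4, 513/32)

171/56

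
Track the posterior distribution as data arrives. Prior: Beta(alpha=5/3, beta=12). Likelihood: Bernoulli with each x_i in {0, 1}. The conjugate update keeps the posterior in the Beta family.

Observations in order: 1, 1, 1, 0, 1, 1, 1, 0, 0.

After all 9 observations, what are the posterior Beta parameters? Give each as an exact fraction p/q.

alpha=23/3, beta=15

obs 1: x=1 → posterior Beta(8/3, 12)
obs 2: x=1 → posterior Beta(11/3, 12)
obs 3: x=1 → posterior Beta(14/3, 12)
obs 4: x=0 → posterior Beta(14/3, 13)
obs 5: x=1 → posterior Beta(17/3, 13)
obs 6: x=1 → posterior Beta(20/3, 13)
obs 7: x=1 → posterior Beta(23/3, 13)
obs 8: x=0 → posterior Beta(23/3, 14)
obs 9: x=0 → posterior Beta(23/3, 15)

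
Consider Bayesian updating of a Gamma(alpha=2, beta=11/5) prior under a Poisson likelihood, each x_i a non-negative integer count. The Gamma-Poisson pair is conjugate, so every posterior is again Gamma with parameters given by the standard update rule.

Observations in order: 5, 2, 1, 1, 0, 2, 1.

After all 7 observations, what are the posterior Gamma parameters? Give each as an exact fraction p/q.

obs 1: x=5 → posterior Gamma(7, 16/5)
obs 2: x=2 → posterior Gamma(9, 21/5)
obs 3: x=1 → posterior Gamma(10, 26/5)
obs 4: x=1 → posterior Gamma(11, 31/5)
obs 5: x=0 → posterior Gamma(11, 36/5)
obs 6: x=2 → posterior Gamma(13, 41/5)
obs 7: x=1 → posterior Gamma(14, 46/5)

alpha=14, beta=46/5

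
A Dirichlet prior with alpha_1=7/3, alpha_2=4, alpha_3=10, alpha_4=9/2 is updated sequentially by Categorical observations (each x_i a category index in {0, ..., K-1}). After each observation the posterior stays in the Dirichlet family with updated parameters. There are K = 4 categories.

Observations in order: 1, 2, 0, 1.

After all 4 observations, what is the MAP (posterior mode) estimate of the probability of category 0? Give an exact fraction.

obs 1: x=1 → posterior Dirichlet(7/3, 5, 10, 9/2)
obs 2: x=2 → posterior Dirichlet(7/3, 5, 11, 9/2)
obs 3: x=0 → posterior Dirichlet(10/3, 5, 11, 9/2)
obs 4: x=1 → posterior Dirichlet(10/3, 6, 11, 9/2)

14/125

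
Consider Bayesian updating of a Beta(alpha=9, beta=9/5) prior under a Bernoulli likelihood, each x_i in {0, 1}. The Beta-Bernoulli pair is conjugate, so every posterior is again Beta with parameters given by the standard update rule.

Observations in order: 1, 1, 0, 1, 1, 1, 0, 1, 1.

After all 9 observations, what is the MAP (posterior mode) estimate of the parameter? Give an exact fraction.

obs 1: x=1 → posterior Beta(10, 9/5)
obs 2: x=1 → posterior Beta(11, 9/5)
obs 3: x=0 → posterior Beta(11, 14/5)
obs 4: x=1 → posterior Beta(12, 14/5)
obs 5: x=1 → posterior Beta(13, 14/5)
obs 6: x=1 → posterior Beta(14, 14/5)
obs 7: x=0 → posterior Beta(14, 19/5)
obs 8: x=1 → posterior Beta(15, 19/5)
obs 9: x=1 → posterior Beta(16, 19/5)

75/89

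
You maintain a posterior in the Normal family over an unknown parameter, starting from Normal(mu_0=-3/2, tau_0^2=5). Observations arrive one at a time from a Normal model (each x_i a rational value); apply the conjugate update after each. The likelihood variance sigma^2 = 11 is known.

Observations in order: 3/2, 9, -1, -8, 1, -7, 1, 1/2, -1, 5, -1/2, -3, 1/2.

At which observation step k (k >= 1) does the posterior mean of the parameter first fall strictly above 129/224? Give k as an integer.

obs 1: x=3/2 → posterior Normal(-9/16, 55/16)
obs 2: x=9 → posterior Normal(12/7, 55/21)
obs 3: x=-1 → posterior Normal(31/26, 55/26)
obs 4: x=-8 → posterior Normal(-9/31, 55/31)
obs 5: x=1 → posterior Normal(-1/9, 55/36)
obs 6: x=-7 → posterior Normal(-39/41, 55/41)
obs 7: x=1 → posterior Normal(-17/23, 55/46)
obs 8: x=1/2 → posterior Normal(-21/34, 55/51)
obs 9: x=-1 → posterior Normal(-73/112, 55/56)
obs 10: x=5 → posterior Normal(-23/122, 55/61)
obs 11: x=-1/2 → posterior Normal(-7/33, 5/6)
obs 12: x=-3 → posterior Normal(-29/71, 55/71)
obs 13: x=1/2 → posterior Normal(-53/152, 55/76)

k = 2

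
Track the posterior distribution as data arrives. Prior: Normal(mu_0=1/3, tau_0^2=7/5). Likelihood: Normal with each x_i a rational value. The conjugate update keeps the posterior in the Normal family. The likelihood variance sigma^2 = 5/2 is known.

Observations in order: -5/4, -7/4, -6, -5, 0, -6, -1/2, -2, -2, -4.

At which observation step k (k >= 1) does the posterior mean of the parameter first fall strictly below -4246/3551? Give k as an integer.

k = 3

obs 1: x=-5/4 → posterior Normal(-55/234, 35/39)
obs 2: x=-7/4 → posterior Normal(-101/159, 35/53)
obs 3: x=-6 → posterior Normal(-353/201, 35/67)
obs 4: x=-5 → posterior Normal(-563/243, 35/81)
obs 5: x=0 → posterior Normal(-563/285, 7/19)
obs 6: x=-6 → posterior Normal(-815/327, 35/109)
obs 7: x=-1/2 → posterior Normal(-836/369, 35/123)
obs 8: x=-2 → posterior Normal(-920/411, 35/137)
obs 9: x=-2 → posterior Normal(-1004/453, 35/151)
obs 10: x=-4 → posterior Normal(-1172/495, 7/33)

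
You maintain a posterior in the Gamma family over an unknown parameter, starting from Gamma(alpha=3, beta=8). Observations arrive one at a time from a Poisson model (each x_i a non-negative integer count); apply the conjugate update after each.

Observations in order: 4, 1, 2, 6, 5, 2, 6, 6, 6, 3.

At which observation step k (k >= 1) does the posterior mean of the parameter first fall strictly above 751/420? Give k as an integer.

obs 1: x=4 → posterior Gamma(7, 9)
obs 2: x=1 → posterior Gamma(8, 10)
obs 3: x=2 → posterior Gamma(10, 11)
obs 4: x=6 → posterior Gamma(16, 12)
obs 5: x=5 → posterior Gamma(21, 13)
obs 6: x=2 → posterior Gamma(23, 14)
obs 7: x=6 → posterior Gamma(29, 15)
obs 8: x=6 → posterior Gamma(35, 16)
obs 9: x=6 → posterior Gamma(41, 17)
obs 10: x=3 → posterior Gamma(44, 18)

k = 7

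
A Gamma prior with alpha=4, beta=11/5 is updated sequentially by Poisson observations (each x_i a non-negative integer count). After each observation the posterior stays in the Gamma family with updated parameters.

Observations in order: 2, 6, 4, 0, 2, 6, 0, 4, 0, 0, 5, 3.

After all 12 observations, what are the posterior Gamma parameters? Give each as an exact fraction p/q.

obs 1: x=2 → posterior Gamma(6, 16/5)
obs 2: x=6 → posterior Gamma(12, 21/5)
obs 3: x=4 → posterior Gamma(16, 26/5)
obs 4: x=0 → posterior Gamma(16, 31/5)
obs 5: x=2 → posterior Gamma(18, 36/5)
obs 6: x=6 → posterior Gamma(24, 41/5)
obs 7: x=0 → posterior Gamma(24, 46/5)
obs 8: x=4 → posterior Gamma(28, 51/5)
obs 9: x=0 → posterior Gamma(28, 56/5)
obs 10: x=0 → posterior Gamma(28, 61/5)
obs 11: x=5 → posterior Gamma(33, 66/5)
obs 12: x=3 → posterior Gamma(36, 71/5)

alpha=36, beta=71/5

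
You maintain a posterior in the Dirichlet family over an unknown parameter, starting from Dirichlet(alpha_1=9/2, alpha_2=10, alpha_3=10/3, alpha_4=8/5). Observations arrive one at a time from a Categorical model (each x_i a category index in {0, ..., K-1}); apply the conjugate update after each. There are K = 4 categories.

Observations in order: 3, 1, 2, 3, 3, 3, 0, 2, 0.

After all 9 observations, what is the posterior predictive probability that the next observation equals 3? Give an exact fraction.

obs 1: x=3 → posterior Dirichlet(9/2, 10, 10/3, 13/5)
obs 2: x=1 → posterior Dirichlet(9/2, 11, 10/3, 13/5)
obs 3: x=2 → posterior Dirichlet(9/2, 11, 13/3, 13/5)
obs 4: x=3 → posterior Dirichlet(9/2, 11, 13/3, 18/5)
obs 5: x=3 → posterior Dirichlet(9/2, 11, 13/3, 23/5)
obs 6: x=3 → posterior Dirichlet(9/2, 11, 13/3, 28/5)
obs 7: x=0 → posterior Dirichlet(11/2, 11, 13/3, 28/5)
obs 8: x=2 → posterior Dirichlet(11/2, 11, 16/3, 28/5)
obs 9: x=0 → posterior Dirichlet(13/2, 11, 16/3, 28/5)

168/853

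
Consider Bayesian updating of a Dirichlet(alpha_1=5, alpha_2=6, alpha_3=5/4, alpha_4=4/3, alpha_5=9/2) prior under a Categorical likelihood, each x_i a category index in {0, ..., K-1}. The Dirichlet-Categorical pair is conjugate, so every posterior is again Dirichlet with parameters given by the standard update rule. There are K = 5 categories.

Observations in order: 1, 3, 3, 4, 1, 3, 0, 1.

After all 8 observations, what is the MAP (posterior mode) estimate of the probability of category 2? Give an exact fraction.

obs 1: x=1 → posterior Dirichlet(5, 7, 5/4, 4/3, 9/2)
obs 2: x=3 → posterior Dirichlet(5, 7, 5/4, 7/3, 9/2)
obs 3: x=3 → posterior Dirichlet(5, 7, 5/4, 10/3, 9/2)
obs 4: x=4 → posterior Dirichlet(5, 7, 5/4, 10/3, 11/2)
obs 5: x=1 → posterior Dirichlet(5, 8, 5/4, 10/3, 11/2)
obs 6: x=3 → posterior Dirichlet(5, 8, 5/4, 13/3, 11/2)
obs 7: x=0 → posterior Dirichlet(6, 8, 5/4, 13/3, 11/2)
obs 8: x=1 → posterior Dirichlet(6, 9, 5/4, 13/3, 11/2)

3/253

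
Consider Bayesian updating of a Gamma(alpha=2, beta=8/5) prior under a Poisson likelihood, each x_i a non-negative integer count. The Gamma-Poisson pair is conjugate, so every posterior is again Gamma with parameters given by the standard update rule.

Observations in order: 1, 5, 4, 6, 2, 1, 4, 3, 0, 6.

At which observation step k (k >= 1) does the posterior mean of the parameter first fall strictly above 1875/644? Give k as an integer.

k = 4

obs 1: x=1 → posterior Gamma(3, 13/5)
obs 2: x=5 → posterior Gamma(8, 18/5)
obs 3: x=4 → posterior Gamma(12, 23/5)
obs 4: x=6 → posterior Gamma(18, 28/5)
obs 5: x=2 → posterior Gamma(20, 33/5)
obs 6: x=1 → posterior Gamma(21, 38/5)
obs 7: x=4 → posterior Gamma(25, 43/5)
obs 8: x=3 → posterior Gamma(28, 48/5)
obs 9: x=0 → posterior Gamma(28, 53/5)
obs 10: x=6 → posterior Gamma(34, 58/5)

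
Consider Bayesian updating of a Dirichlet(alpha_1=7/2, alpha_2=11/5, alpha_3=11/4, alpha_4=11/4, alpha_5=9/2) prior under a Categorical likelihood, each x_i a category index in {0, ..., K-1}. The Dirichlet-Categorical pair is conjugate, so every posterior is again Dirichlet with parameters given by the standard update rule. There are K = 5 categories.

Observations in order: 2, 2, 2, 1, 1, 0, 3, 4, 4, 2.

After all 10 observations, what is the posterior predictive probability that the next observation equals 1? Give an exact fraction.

obs 1: x=2 → posterior Dirichlet(7/2, 11/5, 15/4, 11/4, 9/2)
obs 2: x=2 → posterior Dirichlet(7/2, 11/5, 19/4, 11/4, 9/2)
obs 3: x=2 → posterior Dirichlet(7/2, 11/5, 23/4, 11/4, 9/2)
obs 4: x=1 → posterior Dirichlet(7/2, 16/5, 23/4, 11/4, 9/2)
obs 5: x=1 → posterior Dirichlet(7/2, 21/5, 23/4, 11/4, 9/2)
obs 6: x=0 → posterior Dirichlet(9/2, 21/5, 23/4, 11/4, 9/2)
obs 7: x=3 → posterior Dirichlet(9/2, 21/5, 23/4, 15/4, 9/2)
obs 8: x=4 → posterior Dirichlet(9/2, 21/5, 23/4, 15/4, 11/2)
obs 9: x=4 → posterior Dirichlet(9/2, 21/5, 23/4, 15/4, 13/2)
obs 10: x=2 → posterior Dirichlet(9/2, 21/5, 27/4, 15/4, 13/2)

42/257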